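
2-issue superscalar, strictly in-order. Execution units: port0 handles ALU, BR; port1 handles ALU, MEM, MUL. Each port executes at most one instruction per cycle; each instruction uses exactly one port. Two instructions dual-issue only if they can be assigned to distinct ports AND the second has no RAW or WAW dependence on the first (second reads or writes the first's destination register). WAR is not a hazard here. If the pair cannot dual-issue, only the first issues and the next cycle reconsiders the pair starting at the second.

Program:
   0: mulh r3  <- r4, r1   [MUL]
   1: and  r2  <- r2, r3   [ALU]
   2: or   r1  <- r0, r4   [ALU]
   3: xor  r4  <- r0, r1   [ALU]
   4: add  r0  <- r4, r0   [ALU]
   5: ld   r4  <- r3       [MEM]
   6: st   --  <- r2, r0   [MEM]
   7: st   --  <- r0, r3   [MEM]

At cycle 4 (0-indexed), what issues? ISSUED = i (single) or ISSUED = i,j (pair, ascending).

t=0 i0:mulh.MUL ; RAW r3
t=1 i1,i2:and.ALU/or.ALU ; dual
t=2 i3:xor.ALU ; RAW r4
t=3 i4,i5:add.ALU/ld.MEM ; dual
t=4 i6:st.MEM ; no-port MEM/MEM
t=5 i7:st.MEM ; tail

ISSUED = 6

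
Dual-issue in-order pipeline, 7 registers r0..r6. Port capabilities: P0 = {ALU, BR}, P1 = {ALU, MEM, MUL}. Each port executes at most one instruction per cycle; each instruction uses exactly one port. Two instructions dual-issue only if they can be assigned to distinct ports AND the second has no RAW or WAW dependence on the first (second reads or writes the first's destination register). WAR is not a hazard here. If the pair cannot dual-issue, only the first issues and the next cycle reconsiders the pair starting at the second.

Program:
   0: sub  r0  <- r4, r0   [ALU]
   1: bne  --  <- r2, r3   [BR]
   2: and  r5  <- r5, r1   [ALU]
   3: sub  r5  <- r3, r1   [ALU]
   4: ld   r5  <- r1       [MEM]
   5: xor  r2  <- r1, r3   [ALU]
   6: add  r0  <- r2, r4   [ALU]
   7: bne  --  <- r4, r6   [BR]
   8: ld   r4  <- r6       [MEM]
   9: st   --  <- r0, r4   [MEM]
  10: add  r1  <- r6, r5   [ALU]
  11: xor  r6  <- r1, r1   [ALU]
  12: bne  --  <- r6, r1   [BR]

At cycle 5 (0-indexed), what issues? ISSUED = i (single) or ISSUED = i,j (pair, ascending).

0. sub/bne @i0+i1  | dual
1. and @i2  | WAW r5
2. sub @i3  | WAW r5
3. ld/xor @i4+i5  | dual
4. add/bne @i6+i7  | dual
5. ld @i8  | no-port MEM/MEM
6. st/add @i9+i10  | dual
7. xor @i11  | RAW r6
8. bne @i12  | tail

ISSUED = 8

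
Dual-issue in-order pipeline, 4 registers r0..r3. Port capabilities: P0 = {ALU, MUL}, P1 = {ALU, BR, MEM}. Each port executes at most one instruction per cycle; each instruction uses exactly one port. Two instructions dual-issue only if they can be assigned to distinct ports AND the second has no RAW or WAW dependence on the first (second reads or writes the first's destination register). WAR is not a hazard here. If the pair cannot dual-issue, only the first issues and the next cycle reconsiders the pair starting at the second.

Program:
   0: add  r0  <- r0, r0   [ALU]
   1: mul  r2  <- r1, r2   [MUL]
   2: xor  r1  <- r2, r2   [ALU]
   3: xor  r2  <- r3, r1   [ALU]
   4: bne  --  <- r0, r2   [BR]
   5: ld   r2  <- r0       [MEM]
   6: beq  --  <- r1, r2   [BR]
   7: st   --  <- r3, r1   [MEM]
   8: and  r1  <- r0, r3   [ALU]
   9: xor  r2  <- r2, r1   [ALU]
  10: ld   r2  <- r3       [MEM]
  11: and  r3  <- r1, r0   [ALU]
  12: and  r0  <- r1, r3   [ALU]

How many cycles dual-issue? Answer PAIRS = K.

t=0 i0/i1:add mul ; dual
t=1 i2:xor ; RAW r1
t=2 i3:xor ; RAW r2
t=3 i4:bne ; no-port BR/MEM
t=4 i5:ld ; no-port MEM/BR
t=5 i6:beq ; no-port BR/MEM
t=6 i7/i8:st and ; dual
t=7 i9:xor ; WAW r2
t=8 i10/i11:ld and ; dual
t=9 i12:and ; tail

PAIRS = 3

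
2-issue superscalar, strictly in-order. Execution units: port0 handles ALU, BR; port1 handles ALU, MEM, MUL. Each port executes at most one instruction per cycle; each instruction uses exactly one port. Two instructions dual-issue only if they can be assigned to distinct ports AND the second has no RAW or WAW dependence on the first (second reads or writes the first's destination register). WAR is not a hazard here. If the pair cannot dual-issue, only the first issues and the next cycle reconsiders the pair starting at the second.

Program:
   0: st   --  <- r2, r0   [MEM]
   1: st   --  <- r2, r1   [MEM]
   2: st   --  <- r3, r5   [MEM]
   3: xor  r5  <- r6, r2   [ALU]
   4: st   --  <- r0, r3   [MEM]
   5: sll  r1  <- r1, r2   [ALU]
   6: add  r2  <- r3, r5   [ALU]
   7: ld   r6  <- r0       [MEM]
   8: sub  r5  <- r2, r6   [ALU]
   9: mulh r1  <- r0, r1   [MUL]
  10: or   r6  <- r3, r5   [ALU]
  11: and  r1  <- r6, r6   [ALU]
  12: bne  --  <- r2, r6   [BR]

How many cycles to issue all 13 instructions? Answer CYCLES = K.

#0 head=0: st.MEM i0 no-port MEM/MEM
#1 head=1: st.MEM i1 no-port MEM/MEM
#2 head=2: st.MEM+xor.ALU i2&i3 2-wide
#3 head=4: st.MEM+sll.ALU i4&i5 2-wide
#4 head=6: add.ALU+ld.MEM i6&i7 2-wide
#5 head=8: sub.ALU+mulh.MUL i8&i9 2-wide
#6 head=10: or.ALU i10 RAW r6
#7 head=11: and.ALU+bne.BR i11&i12 2-wide

CYCLES = 8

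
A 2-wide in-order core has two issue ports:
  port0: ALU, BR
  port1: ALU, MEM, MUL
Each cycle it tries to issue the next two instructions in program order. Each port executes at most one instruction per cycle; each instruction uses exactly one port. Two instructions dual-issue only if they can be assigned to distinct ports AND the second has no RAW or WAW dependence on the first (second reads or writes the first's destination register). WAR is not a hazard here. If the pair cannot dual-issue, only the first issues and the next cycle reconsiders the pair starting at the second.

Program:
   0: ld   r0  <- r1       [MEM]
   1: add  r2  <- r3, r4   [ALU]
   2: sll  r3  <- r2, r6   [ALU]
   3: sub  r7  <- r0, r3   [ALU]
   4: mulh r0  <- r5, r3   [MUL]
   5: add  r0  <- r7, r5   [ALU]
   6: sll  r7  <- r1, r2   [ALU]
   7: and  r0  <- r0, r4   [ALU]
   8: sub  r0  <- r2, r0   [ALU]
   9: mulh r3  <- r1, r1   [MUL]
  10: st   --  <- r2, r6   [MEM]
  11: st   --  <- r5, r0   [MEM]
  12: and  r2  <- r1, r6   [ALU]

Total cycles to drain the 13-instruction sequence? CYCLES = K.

#0 head=0: ld+add i0,i1 pair
#1 head=2: sll i2 RAW r3
#2 head=3: sub+mulh i3,i4 pair
#3 head=5: add+sll i5,i6 pair
#4 head=7: and i7 RAW+WAW r0
#5 head=8: sub+mulh i8,i9 pair
#6 head=10: st i10 no-port MEM/MEM
#7 head=11: st+and i11,i12 pair

CYCLES = 8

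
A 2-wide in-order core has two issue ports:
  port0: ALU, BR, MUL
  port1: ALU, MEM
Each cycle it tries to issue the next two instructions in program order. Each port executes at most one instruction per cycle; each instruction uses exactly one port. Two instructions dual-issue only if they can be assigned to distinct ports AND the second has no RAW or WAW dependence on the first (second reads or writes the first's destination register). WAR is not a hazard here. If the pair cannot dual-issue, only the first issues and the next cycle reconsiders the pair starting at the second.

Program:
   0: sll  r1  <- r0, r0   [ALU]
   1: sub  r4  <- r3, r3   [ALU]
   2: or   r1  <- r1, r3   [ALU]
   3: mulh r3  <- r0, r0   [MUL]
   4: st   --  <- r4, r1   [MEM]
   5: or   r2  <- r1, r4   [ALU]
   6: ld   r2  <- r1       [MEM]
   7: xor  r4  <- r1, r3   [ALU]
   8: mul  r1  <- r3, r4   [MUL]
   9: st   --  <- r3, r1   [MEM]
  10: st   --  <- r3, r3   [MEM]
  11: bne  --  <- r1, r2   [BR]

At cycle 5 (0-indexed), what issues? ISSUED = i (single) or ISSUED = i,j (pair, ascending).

ISSUED = 9

0. sll.ALU+sub.ALU @i0&i1  | dual
1. or.ALU+mulh.MUL @i2&i3  | dual
2. st.MEM+or.ALU @i4&i5  | dual
3. ld.MEM+xor.ALU @i6&i7  | dual
4. mul.MUL @i8  | RAW r1
5. st.MEM @i9  | no-port MEM/MEM
6. st.MEM+bne.BR @i10&i11  | dual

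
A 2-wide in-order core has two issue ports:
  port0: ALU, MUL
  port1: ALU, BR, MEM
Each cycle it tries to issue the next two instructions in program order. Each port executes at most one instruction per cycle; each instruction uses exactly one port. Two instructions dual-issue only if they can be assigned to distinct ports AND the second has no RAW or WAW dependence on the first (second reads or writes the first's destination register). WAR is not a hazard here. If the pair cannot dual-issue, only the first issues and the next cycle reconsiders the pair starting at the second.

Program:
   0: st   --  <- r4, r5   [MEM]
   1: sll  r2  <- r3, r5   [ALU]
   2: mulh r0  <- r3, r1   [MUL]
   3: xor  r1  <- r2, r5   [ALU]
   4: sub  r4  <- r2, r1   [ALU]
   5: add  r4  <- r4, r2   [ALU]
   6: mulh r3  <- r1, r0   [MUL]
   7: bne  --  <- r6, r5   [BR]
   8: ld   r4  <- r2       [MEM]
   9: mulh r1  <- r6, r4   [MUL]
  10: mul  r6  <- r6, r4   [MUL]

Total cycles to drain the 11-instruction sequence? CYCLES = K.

c0: i0&i1 st.MEM;sll.ALU  pair
c1: i2&i3 mulh.MUL;xor.ALU  pair
c2: i4 sub.ALU  RAW+WAW r4
c3: i5&i6 add.ALU;mulh.MUL  pair
c4: i7 bne.BR  no-port BR/MEM
c5: i8 ld.MEM  RAW r4
c6: i9 mulh.MUL  no-port MUL/MUL
c7: i10 mul.MUL  tail

CYCLES = 8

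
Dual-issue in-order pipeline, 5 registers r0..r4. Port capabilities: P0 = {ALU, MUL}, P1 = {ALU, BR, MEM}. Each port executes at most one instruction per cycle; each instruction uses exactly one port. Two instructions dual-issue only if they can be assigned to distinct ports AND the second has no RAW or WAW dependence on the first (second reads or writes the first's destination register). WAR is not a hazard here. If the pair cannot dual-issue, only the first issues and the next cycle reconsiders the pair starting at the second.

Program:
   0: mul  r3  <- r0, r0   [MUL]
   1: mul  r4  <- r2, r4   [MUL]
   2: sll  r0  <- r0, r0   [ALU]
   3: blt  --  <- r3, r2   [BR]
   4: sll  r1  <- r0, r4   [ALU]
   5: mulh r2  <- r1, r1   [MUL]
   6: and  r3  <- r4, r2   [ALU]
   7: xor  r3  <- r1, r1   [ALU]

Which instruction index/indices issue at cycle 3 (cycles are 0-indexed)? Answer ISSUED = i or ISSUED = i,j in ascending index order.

[0] i0  mul  -- no-port MUL/MUL
[1] i1+i2  mul+sll  -- dual
[2] i3+i4  blt+sll  -- dual
[3] i5  mulh  -- RAW r2
[4] i6  and  -- WAW r3
[5] i7  xor  -- tail

ISSUED = 5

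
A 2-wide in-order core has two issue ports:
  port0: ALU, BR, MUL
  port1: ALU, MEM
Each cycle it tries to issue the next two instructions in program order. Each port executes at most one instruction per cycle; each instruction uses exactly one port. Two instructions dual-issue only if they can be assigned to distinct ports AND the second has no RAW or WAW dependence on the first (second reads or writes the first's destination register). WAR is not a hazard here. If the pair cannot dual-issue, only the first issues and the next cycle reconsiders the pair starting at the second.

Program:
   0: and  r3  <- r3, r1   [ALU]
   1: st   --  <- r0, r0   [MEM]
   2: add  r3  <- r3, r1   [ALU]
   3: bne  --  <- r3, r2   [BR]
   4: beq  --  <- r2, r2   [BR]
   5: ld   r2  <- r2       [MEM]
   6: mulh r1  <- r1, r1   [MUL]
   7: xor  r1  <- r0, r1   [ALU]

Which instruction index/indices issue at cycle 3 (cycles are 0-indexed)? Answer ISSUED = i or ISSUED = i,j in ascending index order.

t=0 i0+i1:and st ; dual
t=1 i2:add ; RAW r3
t=2 i3:bne ; no-port BR/BR
t=3 i4+i5:beq ld ; dual
t=4 i6:mulh ; RAW+WAW r1
t=5 i7:xor ; tail

ISSUED = 4,5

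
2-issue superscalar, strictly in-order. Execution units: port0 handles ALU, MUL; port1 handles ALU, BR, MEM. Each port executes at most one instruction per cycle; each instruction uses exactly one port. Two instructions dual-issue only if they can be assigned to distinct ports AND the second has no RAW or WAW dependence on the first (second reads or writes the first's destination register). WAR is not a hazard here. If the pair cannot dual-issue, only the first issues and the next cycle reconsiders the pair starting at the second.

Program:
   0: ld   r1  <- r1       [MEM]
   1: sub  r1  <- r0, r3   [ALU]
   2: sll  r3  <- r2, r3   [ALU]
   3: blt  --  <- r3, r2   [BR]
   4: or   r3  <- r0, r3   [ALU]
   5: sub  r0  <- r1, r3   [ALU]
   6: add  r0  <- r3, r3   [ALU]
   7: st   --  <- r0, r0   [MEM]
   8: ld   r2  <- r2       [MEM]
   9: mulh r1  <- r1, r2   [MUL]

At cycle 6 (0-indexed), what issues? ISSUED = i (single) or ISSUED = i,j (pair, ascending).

ISSUED = 8

0. ld.MEM @i0  | WAW r1
1. sub.ALU+sll.ALU @i1&i2  | pair
2. blt.BR+or.ALU @i3&i4  | pair
3. sub.ALU @i5  | WAW r0
4. add.ALU @i6  | RAW r0
5. st.MEM @i7  | no-port MEM/MEM
6. ld.MEM @i8  | RAW r2
7. mulh.MUL @i9  | tail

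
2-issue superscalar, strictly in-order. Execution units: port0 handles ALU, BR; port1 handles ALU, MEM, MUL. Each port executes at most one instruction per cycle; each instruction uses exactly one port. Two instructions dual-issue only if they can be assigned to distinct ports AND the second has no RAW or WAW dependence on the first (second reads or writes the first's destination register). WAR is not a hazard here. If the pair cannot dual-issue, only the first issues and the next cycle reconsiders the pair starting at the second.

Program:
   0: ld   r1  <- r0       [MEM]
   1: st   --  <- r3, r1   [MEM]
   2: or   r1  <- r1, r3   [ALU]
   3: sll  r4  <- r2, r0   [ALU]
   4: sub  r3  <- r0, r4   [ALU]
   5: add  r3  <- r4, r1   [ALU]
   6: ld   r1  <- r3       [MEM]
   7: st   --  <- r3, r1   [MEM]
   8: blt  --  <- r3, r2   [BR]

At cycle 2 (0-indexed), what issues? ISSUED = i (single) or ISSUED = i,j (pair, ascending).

#0 head=0: ld.MEM i0 no-port MEM/MEM
#1 head=1: st.MEM or.ALU i1+i2 2-wide
#2 head=3: sll.ALU i3 RAW r4
#3 head=4: sub.ALU i4 WAW r3
#4 head=5: add.ALU i5 RAW r3
#5 head=6: ld.MEM i6 no-port MEM/MEM
#6 head=7: st.MEM blt.BR i7+i8 2-wide

ISSUED = 3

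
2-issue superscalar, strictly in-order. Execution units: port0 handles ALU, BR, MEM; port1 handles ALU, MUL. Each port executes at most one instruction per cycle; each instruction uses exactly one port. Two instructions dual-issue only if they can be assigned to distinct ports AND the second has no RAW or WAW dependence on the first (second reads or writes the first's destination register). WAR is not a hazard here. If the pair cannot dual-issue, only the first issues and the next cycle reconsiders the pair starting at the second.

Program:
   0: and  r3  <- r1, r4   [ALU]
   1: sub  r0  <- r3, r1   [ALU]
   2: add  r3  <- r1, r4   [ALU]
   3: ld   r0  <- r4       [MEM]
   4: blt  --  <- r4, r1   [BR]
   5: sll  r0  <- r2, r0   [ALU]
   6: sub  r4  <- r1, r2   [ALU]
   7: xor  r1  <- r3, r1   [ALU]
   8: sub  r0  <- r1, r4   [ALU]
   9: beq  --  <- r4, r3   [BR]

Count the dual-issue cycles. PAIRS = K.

PAIRS = 4

[0] i0  and  -- RAW r3
[1] i1+i2  sub+add  -- pair
[2] i3  ld  -- no-port MEM/BR
[3] i4+i5  blt+sll  -- pair
[4] i6+i7  sub+xor  -- pair
[5] i8+i9  sub+beq  -- pair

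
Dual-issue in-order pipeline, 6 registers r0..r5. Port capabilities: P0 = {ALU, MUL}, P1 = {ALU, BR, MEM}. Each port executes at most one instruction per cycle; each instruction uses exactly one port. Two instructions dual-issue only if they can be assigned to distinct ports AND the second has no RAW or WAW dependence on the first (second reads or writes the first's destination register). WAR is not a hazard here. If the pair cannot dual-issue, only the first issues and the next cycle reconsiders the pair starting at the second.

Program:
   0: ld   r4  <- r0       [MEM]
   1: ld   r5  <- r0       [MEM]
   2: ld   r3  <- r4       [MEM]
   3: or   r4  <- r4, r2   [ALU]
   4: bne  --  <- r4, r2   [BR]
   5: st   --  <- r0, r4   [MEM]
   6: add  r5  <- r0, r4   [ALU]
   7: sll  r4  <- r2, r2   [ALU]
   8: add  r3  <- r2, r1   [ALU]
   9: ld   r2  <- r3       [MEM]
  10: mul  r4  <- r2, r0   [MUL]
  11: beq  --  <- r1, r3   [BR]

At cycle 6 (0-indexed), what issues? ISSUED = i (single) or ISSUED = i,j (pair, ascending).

[0] i0  ld  -- no-port MEM/MEM
[1] i1  ld  -- no-port MEM/MEM
[2] i2/i3  ld;or  -- pair
[3] i4  bne  -- no-port BR/MEM
[4] i5/i6  st;add  -- pair
[5] i7/i8  sll;add  -- pair
[6] i9  ld  -- RAW r2
[7] i10/i11  mul;beq  -- pair

ISSUED = 9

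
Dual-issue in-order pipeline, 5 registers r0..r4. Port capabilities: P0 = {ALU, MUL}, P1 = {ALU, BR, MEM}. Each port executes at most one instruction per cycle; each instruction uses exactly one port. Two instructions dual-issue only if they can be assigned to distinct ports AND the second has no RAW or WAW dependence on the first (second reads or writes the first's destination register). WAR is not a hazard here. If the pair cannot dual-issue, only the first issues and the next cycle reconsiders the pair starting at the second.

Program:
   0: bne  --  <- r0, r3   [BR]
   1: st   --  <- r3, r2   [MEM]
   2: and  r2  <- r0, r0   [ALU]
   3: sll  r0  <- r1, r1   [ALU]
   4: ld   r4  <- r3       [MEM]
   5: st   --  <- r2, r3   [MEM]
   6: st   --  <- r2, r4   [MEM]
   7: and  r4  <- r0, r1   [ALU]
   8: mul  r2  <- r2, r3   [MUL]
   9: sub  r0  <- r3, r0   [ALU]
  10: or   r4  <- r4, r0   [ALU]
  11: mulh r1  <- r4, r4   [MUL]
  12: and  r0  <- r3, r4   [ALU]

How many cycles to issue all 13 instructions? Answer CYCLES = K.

CYCLES = 8

#0 head=0: bne.BR i0 no-port BR/MEM
#1 head=1: st.MEM+and.ALU i1/i2 2-wide
#2 head=3: sll.ALU+ld.MEM i3/i4 2-wide
#3 head=5: st.MEM i5 no-port MEM/MEM
#4 head=6: st.MEM+and.ALU i6/i7 2-wide
#5 head=8: mul.MUL+sub.ALU i8/i9 2-wide
#6 head=10: or.ALU i10 RAW r4
#7 head=11: mulh.MUL+and.ALU i11/i12 2-wide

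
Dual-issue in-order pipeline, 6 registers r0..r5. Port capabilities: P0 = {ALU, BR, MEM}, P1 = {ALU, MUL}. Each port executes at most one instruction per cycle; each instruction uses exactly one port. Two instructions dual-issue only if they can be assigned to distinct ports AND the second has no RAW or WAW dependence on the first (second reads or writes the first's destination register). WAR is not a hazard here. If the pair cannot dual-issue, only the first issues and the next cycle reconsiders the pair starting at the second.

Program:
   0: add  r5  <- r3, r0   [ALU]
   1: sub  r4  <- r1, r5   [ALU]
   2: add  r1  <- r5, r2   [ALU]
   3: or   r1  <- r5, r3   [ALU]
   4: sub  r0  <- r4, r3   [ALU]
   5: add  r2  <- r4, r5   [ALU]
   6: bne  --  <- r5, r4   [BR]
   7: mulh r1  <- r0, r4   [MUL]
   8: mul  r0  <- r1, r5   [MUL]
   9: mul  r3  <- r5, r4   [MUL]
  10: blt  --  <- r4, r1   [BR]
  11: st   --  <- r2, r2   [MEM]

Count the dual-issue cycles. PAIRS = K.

PAIRS = 4

t=0 i0:add ; RAW r5
t=1 i1,i2:sub add ; dual
t=2 i3,i4:or sub ; dual
t=3 i5,i6:add bne ; dual
t=4 i7:mulh ; no-port MUL/MUL
t=5 i8:mul ; no-port MUL/MUL
t=6 i9,i10:mul blt ; dual
t=7 i11:st ; tail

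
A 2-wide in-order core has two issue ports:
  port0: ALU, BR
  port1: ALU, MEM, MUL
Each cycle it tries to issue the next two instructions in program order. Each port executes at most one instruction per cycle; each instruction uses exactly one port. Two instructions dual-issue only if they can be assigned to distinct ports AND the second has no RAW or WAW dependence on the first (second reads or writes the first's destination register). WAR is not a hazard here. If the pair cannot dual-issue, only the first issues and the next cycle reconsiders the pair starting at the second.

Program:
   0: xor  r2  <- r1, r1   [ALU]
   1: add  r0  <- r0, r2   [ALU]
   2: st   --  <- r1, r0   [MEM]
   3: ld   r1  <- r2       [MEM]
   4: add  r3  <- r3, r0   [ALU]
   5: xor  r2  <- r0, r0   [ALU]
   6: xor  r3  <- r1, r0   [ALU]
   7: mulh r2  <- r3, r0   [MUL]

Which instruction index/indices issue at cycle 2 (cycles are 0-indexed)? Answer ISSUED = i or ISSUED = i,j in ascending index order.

c0: i0 xor  RAW r2
c1: i1 add  RAW r0
c2: i2 st  no-port MEM/MEM
c3: i3+i4 ld;add  2-wide
c4: i5+i6 xor;xor  2-wide
c5: i7 mulh  tail

ISSUED = 2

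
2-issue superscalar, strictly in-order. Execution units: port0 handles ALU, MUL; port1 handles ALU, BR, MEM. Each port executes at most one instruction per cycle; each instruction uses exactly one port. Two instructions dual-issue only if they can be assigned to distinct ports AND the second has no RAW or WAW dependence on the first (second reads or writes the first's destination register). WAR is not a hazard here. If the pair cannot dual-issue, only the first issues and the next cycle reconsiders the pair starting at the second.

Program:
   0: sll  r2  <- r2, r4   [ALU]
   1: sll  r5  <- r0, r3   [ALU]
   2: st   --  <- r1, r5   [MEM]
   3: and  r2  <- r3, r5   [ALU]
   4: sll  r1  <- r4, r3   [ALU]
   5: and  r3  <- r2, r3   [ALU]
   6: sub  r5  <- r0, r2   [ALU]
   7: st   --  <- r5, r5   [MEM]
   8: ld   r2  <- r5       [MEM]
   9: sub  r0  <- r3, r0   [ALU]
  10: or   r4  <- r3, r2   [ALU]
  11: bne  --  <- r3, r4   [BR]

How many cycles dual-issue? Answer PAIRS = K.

PAIRS = 4

t=0 i0,i1:sll.ALU/sll.ALU ; 2-wide
t=1 i2,i3:st.MEM/and.ALU ; 2-wide
t=2 i4,i5:sll.ALU/and.ALU ; 2-wide
t=3 i6:sub.ALU ; RAW r5
t=4 i7:st.MEM ; no-port MEM/MEM
t=5 i8,i9:ld.MEM/sub.ALU ; 2-wide
t=6 i10:or.ALU ; RAW r4
t=7 i11:bne.BR ; tail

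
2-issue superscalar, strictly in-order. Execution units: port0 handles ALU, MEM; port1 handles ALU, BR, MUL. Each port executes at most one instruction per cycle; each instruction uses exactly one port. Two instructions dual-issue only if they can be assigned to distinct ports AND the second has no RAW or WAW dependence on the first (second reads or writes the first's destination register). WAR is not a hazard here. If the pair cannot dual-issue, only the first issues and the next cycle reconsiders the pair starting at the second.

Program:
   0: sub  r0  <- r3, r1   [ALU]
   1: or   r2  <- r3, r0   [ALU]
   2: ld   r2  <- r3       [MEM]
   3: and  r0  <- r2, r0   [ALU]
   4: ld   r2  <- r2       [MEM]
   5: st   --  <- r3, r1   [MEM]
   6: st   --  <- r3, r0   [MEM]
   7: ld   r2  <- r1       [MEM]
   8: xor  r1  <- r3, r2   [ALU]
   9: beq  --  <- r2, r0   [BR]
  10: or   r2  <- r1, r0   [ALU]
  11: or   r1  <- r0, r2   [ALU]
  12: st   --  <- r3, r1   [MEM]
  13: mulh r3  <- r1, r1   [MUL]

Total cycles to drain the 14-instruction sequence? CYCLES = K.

[0] i0  sub  -- RAW r0
[1] i1  or  -- WAW r2
[2] i2  ld  -- RAW r2
[3] i3&i4  and/ld  -- dual
[4] i5  st  -- no-port MEM/MEM
[5] i6  st  -- no-port MEM/MEM
[6] i7  ld  -- RAW r2
[7] i8&i9  xor/beq  -- dual
[8] i10  or  -- RAW r2
[9] i11  or  -- RAW r1
[10] i12&i13  st/mulh  -- dual

CYCLES = 11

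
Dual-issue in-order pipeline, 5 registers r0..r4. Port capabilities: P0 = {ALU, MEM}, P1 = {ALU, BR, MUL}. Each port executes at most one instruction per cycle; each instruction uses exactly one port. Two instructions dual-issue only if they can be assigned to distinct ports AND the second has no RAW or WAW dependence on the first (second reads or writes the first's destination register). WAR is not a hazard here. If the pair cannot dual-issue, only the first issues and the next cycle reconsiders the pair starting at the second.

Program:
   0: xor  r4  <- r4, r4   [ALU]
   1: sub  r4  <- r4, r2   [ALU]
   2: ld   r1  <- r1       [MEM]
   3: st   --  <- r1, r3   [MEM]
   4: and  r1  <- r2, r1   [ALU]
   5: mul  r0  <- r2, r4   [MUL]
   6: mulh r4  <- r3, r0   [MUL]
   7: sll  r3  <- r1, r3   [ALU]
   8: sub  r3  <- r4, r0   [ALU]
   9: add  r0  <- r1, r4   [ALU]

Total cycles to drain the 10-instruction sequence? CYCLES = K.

  cy0 -> i0 (xor) RAW+WAW r4
  cy1 -> i1/i2 (sub ld) 2-wide
  cy2 -> i3/i4 (st and) 2-wide
  cy3 -> i5 (mul) no-port MUL/MUL
  cy4 -> i6/i7 (mulh sll) 2-wide
  cy5 -> i8/i9 (sub add) 2-wide

CYCLES = 6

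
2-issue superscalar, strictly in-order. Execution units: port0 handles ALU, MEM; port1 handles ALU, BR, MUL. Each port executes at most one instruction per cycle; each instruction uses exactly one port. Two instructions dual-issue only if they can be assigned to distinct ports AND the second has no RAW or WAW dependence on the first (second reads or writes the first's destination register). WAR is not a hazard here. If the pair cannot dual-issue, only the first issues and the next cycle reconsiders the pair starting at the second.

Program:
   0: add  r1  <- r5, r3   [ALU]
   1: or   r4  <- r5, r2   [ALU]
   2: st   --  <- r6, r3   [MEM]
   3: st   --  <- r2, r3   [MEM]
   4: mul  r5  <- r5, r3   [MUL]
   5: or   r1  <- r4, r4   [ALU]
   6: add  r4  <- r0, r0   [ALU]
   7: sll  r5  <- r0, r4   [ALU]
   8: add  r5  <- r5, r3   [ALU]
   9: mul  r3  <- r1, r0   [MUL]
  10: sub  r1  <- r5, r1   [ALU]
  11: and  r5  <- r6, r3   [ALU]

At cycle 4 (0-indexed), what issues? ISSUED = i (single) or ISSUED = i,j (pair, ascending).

ISSUED = 7

#0 head=0: add;or i0&i1 pair
#1 head=2: st i2 no-port MEM/MEM
#2 head=3: st;mul i3&i4 pair
#3 head=5: or;add i5&i6 pair
#4 head=7: sll i7 RAW+WAW r5
#5 head=8: add;mul i8&i9 pair
#6 head=10: sub;and i10&i11 pair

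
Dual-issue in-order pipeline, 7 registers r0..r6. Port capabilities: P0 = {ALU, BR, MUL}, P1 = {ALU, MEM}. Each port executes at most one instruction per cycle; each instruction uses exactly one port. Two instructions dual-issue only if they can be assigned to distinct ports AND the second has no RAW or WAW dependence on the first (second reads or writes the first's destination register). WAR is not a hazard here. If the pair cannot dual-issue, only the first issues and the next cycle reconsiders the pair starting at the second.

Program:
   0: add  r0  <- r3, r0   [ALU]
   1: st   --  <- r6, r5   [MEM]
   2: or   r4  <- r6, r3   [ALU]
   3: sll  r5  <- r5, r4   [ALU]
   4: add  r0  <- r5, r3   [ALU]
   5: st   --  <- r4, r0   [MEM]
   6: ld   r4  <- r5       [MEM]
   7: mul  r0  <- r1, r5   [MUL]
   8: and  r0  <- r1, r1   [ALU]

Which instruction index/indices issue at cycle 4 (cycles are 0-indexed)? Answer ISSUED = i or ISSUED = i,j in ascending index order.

ISSUED = 5

c0: i0,i1 add st  dual
c1: i2 or  RAW r4
c2: i3 sll  RAW r5
c3: i4 add  RAW r0
c4: i5 st  no-port MEM/MEM
c5: i6,i7 ld mul  dual
c6: i8 and  tail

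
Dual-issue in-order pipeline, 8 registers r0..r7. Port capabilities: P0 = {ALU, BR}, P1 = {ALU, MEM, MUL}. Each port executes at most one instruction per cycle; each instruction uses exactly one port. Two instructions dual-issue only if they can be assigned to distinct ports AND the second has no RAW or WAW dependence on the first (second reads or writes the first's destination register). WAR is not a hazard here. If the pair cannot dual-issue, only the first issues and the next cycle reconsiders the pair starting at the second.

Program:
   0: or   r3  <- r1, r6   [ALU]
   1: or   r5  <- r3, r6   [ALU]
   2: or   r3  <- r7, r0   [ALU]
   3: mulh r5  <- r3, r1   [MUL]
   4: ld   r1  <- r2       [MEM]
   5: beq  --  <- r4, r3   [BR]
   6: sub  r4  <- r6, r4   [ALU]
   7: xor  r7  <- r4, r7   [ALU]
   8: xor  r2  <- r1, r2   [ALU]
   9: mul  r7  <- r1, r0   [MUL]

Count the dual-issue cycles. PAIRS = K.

PAIRS = 3

[0] i0  or.ALU  -- RAW r3
[1] i1,i2  or.ALU/or.ALU  -- 2-wide
[2] i3  mulh.MUL  -- no-port MUL/MEM
[3] i4,i5  ld.MEM/beq.BR  -- 2-wide
[4] i6  sub.ALU  -- RAW r4
[5] i7,i8  xor.ALU/xor.ALU  -- 2-wide
[6] i9  mul.MUL  -- tail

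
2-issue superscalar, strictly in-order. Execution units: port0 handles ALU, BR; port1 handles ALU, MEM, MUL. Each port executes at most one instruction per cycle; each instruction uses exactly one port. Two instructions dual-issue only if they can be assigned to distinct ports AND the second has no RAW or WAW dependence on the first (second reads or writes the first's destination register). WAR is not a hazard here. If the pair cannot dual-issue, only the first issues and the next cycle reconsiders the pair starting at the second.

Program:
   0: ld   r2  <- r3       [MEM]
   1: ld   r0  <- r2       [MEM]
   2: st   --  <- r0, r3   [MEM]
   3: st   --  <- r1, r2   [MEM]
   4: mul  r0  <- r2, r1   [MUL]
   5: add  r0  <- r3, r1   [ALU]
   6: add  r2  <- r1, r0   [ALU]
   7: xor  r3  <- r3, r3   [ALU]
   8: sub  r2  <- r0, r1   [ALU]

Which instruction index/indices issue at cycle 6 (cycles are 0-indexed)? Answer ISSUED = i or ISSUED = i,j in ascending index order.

t=0 i0:ld ; no-port MEM/MEM
t=1 i1:ld ; no-port MEM/MEM
t=2 i2:st ; no-port MEM/MEM
t=3 i3:st ; no-port MEM/MUL
t=4 i4:mul ; WAW r0
t=5 i5:add ; RAW r0
t=6 i6+i7:add xor ; pair
t=7 i8:sub ; tail

ISSUED = 6,7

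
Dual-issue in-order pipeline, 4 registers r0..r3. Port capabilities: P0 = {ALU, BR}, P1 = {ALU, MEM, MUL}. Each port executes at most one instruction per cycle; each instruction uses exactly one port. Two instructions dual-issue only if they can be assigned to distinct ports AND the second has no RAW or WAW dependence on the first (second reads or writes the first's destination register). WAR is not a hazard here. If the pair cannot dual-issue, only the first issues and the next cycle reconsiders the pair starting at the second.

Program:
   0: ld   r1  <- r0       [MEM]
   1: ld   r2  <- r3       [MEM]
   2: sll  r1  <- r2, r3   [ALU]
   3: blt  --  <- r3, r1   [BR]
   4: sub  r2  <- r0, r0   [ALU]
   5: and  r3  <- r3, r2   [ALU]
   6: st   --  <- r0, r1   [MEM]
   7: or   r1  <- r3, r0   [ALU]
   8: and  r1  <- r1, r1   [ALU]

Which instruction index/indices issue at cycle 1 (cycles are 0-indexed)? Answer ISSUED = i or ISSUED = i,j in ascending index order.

t=0 i0:ld ; no-port MEM/MEM
t=1 i1:ld ; RAW r2
t=2 i2:sll ; RAW r1
t=3 i3,i4:blt sub ; 2-wide
t=4 i5,i6:and st ; 2-wide
t=5 i7:or ; RAW+WAW r1
t=6 i8:and ; tail

ISSUED = 1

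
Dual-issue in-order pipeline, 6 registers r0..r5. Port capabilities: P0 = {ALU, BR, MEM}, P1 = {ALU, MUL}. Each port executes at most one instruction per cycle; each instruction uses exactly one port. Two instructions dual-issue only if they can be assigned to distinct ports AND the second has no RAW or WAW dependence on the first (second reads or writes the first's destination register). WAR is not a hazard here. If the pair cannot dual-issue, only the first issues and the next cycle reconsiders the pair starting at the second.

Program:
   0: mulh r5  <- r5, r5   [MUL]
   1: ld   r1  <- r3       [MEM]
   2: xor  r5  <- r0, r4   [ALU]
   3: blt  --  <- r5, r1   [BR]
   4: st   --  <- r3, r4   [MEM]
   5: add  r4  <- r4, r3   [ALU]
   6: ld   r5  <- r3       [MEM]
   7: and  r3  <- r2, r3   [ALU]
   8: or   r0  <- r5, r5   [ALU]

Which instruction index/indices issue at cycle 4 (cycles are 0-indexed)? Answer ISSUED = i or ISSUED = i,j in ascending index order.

ISSUED = 6,7

  cy0 -> i0+i1 (mulh.MUL+ld.MEM) dual
  cy1 -> i2 (xor.ALU) RAW r5
  cy2 -> i3 (blt.BR) no-port BR/MEM
  cy3 -> i4+i5 (st.MEM+add.ALU) dual
  cy4 -> i6+i7 (ld.MEM+and.ALU) dual
  cy5 -> i8 (or.ALU) tail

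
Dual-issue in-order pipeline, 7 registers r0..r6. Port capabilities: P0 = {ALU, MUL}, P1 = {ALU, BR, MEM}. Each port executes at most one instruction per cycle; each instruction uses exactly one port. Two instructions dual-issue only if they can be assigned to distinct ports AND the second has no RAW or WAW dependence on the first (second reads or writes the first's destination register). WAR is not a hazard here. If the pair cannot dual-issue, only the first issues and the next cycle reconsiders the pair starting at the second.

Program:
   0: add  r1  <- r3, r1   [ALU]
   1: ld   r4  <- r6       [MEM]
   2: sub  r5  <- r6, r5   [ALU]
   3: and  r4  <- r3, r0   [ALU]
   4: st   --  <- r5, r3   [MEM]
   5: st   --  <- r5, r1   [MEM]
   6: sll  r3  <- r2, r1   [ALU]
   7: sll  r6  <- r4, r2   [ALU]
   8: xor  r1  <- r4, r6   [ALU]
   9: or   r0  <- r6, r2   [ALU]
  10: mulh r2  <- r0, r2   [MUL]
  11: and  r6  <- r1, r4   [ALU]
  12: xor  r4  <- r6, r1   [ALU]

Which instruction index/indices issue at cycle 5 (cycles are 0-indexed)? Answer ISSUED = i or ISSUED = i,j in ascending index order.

0. add.ALU/ld.MEM @i0&i1  | 2-wide
1. sub.ALU/and.ALU @i2&i3  | 2-wide
2. st.MEM @i4  | no-port MEM/MEM
3. st.MEM/sll.ALU @i5&i6  | 2-wide
4. sll.ALU @i7  | RAW r6
5. xor.ALU/or.ALU @i8&i9  | 2-wide
6. mulh.MUL/and.ALU @i10&i11  | 2-wide
7. xor.ALU @i12  | tail

ISSUED = 8,9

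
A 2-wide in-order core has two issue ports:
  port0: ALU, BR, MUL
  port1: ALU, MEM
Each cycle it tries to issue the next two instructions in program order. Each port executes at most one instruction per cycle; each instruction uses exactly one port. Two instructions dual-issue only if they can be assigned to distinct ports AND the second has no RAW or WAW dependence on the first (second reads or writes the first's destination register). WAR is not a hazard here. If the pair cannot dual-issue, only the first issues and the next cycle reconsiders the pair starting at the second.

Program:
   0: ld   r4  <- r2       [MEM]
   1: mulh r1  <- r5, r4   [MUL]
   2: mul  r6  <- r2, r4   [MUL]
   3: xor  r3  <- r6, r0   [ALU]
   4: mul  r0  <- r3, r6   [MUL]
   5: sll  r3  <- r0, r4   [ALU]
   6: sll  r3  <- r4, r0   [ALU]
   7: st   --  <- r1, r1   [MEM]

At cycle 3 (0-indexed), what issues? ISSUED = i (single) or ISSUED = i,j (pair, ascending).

  cy0 -> i0 (ld) RAW r4
  cy1 -> i1 (mulh) no-port MUL/MUL
  cy2 -> i2 (mul) RAW r6
  cy3 -> i3 (xor) RAW r3
  cy4 -> i4 (mul) RAW r0
  cy5 -> i5 (sll) WAW r3
  cy6 -> i6/i7 (sll+st) 2-wide

ISSUED = 3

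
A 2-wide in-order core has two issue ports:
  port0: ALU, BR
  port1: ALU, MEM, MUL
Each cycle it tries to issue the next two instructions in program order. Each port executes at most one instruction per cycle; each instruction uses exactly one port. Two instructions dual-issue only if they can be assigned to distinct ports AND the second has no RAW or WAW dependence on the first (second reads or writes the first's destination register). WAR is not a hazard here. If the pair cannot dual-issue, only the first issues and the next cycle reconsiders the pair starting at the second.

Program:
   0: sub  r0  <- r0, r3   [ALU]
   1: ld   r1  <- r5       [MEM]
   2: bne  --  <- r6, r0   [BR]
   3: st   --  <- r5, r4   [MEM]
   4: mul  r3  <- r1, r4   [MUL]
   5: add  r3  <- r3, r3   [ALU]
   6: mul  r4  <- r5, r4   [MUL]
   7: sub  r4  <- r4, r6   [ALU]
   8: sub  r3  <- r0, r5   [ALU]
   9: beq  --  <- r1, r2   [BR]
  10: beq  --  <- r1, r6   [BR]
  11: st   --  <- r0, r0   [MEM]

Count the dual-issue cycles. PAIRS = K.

PAIRS = 5

t=0 i0&i1:sub.ALU;ld.MEM ; pair
t=1 i2&i3:bne.BR;st.MEM ; pair
t=2 i4:mul.MUL ; RAW+WAW r3
t=3 i5&i6:add.ALU;mul.MUL ; pair
t=4 i7&i8:sub.ALU;sub.ALU ; pair
t=5 i9:beq.BR ; no-port BR/BR
t=6 i10&i11:beq.BR;st.MEM ; pair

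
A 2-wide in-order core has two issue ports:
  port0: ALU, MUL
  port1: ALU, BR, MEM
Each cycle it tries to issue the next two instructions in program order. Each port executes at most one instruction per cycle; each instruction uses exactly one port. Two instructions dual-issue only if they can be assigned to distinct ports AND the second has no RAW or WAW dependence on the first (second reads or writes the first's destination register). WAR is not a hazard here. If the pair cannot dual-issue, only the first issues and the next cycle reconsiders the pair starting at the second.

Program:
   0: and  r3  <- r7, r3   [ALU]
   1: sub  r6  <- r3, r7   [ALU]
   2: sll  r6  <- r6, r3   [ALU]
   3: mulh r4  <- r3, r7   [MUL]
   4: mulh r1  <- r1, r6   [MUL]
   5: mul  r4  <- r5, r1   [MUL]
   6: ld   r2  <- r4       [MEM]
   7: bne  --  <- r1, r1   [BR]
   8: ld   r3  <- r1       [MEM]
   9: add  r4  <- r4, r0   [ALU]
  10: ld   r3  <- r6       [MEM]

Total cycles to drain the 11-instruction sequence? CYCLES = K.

[0] i0  and  -- RAW r3
[1] i1  sub  -- RAW+WAW r6
[2] i2+i3  sll;mulh  -- 2-wide
[3] i4  mulh  -- no-port MUL/MUL
[4] i5  mul  -- RAW r4
[5] i6  ld  -- no-port MEM/BR
[6] i7  bne  -- no-port BR/MEM
[7] i8+i9  ld;add  -- 2-wide
[8] i10  ld  -- tail

CYCLES = 9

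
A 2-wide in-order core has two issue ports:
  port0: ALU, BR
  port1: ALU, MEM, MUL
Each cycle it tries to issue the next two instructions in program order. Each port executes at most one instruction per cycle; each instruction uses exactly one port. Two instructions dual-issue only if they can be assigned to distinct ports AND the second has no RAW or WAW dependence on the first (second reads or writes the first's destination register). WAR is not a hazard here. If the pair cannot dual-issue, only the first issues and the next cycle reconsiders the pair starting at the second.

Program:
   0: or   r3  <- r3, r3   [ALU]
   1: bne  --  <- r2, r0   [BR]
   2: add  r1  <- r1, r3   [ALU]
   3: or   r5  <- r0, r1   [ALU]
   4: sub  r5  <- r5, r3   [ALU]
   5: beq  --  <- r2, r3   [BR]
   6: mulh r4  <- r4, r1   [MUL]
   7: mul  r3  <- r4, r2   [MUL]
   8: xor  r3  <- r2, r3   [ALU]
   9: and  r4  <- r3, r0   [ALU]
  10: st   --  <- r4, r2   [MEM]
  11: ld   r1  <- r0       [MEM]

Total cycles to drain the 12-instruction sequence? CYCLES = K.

#0 head=0: or.ALU/bne.BR i0+i1 2-wide
#1 head=2: add.ALU i2 RAW r1
#2 head=3: or.ALU i3 RAW+WAW r5
#3 head=4: sub.ALU/beq.BR i4+i5 2-wide
#4 head=6: mulh.MUL i6 no-port MUL/MUL
#5 head=7: mul.MUL i7 RAW+WAW r3
#6 head=8: xor.ALU i8 RAW r3
#7 head=9: and.ALU i9 RAW r4
#8 head=10: st.MEM i10 no-port MEM/MEM
#9 head=11: ld.MEM i11 tail

CYCLES = 10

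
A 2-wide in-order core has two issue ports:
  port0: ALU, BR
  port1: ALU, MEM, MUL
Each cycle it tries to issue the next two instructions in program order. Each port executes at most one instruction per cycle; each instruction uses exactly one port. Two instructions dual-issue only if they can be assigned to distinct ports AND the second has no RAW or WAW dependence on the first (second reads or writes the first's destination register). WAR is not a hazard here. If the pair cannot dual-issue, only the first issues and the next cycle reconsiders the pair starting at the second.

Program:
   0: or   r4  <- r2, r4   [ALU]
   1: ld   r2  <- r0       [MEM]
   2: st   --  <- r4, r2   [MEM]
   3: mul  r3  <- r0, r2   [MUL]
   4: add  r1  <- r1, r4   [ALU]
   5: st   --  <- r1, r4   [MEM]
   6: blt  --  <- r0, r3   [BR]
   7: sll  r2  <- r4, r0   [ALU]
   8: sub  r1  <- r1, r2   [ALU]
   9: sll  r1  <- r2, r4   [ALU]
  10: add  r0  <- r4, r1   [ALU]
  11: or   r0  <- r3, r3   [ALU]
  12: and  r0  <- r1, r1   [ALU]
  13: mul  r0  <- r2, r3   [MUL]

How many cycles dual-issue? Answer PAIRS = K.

PAIRS = 3

0. or.ALU;ld.MEM @i0/i1  | dual
1. st.MEM @i2  | no-port MEM/MUL
2. mul.MUL;add.ALU @i3/i4  | dual
3. st.MEM;blt.BR @i5/i6  | dual
4. sll.ALU @i7  | RAW r2
5. sub.ALU @i8  | WAW r1
6. sll.ALU @i9  | RAW r1
7. add.ALU @i10  | WAW r0
8. or.ALU @i11  | WAW r0
9. and.ALU @i12  | WAW r0
10. mul.MUL @i13  | tail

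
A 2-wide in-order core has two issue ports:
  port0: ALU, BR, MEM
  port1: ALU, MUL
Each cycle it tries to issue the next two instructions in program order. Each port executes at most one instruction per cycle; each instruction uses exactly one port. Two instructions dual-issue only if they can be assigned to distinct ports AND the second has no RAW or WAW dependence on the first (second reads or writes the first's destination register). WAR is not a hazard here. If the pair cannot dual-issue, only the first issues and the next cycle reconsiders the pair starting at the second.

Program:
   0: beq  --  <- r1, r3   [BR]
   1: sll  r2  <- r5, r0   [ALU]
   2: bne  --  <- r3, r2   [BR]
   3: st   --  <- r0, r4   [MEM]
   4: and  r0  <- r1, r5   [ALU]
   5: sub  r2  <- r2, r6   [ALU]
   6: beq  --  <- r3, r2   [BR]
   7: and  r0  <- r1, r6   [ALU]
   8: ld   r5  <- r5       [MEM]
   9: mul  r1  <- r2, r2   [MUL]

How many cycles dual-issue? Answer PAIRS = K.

PAIRS = 4

#0 head=0: beq.BR sll.ALU i0+i1 dual
#1 head=2: bne.BR i2 no-port BR/MEM
#2 head=3: st.MEM and.ALU i3+i4 dual
#3 head=5: sub.ALU i5 RAW r2
#4 head=6: beq.BR and.ALU i6+i7 dual
#5 head=8: ld.MEM mul.MUL i8+i9 dual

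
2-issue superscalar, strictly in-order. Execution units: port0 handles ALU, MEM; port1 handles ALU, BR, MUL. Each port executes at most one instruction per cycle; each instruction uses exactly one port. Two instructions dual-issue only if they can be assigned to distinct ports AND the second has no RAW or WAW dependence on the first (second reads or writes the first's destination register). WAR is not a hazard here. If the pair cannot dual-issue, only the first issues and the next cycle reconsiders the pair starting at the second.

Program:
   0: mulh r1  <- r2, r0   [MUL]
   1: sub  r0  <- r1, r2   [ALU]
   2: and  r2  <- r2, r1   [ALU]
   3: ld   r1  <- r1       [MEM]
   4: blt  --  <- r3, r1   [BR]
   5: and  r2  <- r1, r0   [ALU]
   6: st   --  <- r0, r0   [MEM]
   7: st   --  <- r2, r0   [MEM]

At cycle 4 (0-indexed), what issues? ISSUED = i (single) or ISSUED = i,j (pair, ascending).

ISSUED = 6

#0 head=0: mulh.MUL i0 RAW r1
#1 head=1: sub.ALU;and.ALU i1+i2 2-wide
#2 head=3: ld.MEM i3 RAW r1
#3 head=4: blt.BR;and.ALU i4+i5 2-wide
#4 head=6: st.MEM i6 no-port MEM/MEM
#5 head=7: st.MEM i7 tail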